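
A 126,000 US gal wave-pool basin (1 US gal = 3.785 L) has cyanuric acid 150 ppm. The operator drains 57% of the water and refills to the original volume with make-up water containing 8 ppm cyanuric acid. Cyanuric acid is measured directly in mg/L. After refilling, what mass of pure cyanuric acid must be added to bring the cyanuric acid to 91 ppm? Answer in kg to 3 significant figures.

Volume: 126,000 US gal × 3.785 L/gal = 476,910 L.
After draining 57% and refilling: 150 × 0.43 + 8 × 0.57 = 69.06 ppm.
Deficit to target: 91 − 69.06 = 21.94 mg/L.
Mass: 21.94 mg/L × 476,910 L = 10,460 g cyanuric acid.

10.5 kg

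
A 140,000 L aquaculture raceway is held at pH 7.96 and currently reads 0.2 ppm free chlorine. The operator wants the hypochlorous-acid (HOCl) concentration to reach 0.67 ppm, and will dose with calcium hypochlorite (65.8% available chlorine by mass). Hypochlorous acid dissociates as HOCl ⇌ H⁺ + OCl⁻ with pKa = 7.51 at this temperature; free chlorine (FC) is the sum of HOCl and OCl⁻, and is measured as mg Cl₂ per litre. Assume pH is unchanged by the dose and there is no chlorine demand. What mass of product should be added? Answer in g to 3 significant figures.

[OCl⁻]/[HOCl] = 10^(pH − pKa) = 10^(7.96 − 7.51) = 2.818; fraction as HOCl = 1/(1 + 2.818) = 0.2619.
Free chlorine required for 0.67 ppm HOCl: 0.67 / 0.2619 = 2.558 ppm.
FC to add: 2.558 − 0.2 = 2.358 mg/L as Cl₂.
Cl₂ equivalent: 2.358 mg/L × 140,000 L = 330.2 g.
Product at 65.8% available Cl: 330.2 / 0.658 = 501.8 g.

502 g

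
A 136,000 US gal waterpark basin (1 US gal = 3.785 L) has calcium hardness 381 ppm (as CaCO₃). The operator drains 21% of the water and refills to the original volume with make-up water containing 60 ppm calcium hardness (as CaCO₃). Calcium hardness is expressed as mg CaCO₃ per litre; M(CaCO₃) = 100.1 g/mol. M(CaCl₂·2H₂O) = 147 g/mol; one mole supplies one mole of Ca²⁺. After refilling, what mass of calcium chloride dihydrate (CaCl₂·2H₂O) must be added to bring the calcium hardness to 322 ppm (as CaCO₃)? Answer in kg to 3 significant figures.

Volume: 136,000 US gal × 3.785 L/gal = 514,760 L.
After draining 21% and refilling: 381 × 0.79 + 60 × 0.21 = 313.59 ppm.
Deficit to target: 322 − 313.59 = 8.41 mg/L.
As CaCO₃: 8.41 mg/L × 514,760 L = 4329 g; ÷ 100.1 = 43.25 mol Ca²⁺.
Mass: 43.25 × 147 = 6357 g.

6.36 kg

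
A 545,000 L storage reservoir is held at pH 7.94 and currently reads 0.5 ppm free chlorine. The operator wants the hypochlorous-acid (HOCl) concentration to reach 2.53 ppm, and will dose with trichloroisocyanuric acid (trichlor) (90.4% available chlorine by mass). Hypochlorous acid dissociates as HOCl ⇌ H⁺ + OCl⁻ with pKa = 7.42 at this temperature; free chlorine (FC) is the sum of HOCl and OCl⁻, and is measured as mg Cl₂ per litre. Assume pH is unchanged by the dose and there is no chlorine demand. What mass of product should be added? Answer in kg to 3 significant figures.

[OCl⁻]/[HOCl] = 10^(pH − pKa) = 10^(7.94 − 7.42) = 3.311; fraction as HOCl = 1/(1 + 3.311) = 0.2319.
Free chlorine required for 2.53 ppm HOCl: 2.53 / 0.2319 = 10.91 ppm.
FC to add: 10.91 − 0.5 = 10.41 mg/L as Cl₂.
Cl₂ equivalent: 10.41 mg/L × 545,000 L = 5672 g.
Product at 90.4% available Cl: 5672 / 0.904 = 6275 g.

6.27 kg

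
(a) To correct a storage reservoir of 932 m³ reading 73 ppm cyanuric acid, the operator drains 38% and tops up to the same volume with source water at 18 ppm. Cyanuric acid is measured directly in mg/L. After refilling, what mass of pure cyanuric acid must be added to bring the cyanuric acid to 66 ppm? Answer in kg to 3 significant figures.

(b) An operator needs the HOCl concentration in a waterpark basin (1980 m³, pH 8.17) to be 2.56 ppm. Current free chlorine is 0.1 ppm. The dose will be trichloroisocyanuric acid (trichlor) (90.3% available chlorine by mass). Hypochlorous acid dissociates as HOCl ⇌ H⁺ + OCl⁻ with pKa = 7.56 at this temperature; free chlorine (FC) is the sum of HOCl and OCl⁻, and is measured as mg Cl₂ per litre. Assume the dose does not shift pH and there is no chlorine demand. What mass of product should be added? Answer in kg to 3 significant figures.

(a) 13.0 kg; (b) 28.3 kg

(a) Volume: 932 m³ = 932,000 L.
(a) After draining 38% and refilling: 73 × 0.62 + 18 × 0.38 = 52.1 ppm.
(a) Deficit to target: 66 − 52.1 = 13.9 mg/L.
(a) Mass: 13.9 mg/L × 932,000 L = 12,950 g cyanuric acid.

(b) Volume: 1980 m³ = 1,980,000 L.
(b) [OCl⁻]/[HOCl] = 10^(pH − pKa) = 10^(8.17 − 7.56) = 4.074; fraction as HOCl = 1/(1 + 4.074) = 0.1971.
(b) Free chlorine required for 2.56 ppm HOCl: 2.56 / 0.1971 = 12.99 ppm.
(b) FC to add: 12.99 − 0.1 = 12.89 mg/L as Cl₂.
(b) Cl₂ equivalent: 12.89 mg/L × 1,980,000 L = 25,520 g.
(b) Product at 90.3% available Cl: 25,520 / 0.903 = 28,260 g.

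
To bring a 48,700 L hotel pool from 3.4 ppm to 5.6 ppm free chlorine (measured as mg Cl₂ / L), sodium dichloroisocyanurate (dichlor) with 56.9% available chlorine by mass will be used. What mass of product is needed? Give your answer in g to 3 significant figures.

Chlorine deficit: 5.6 − 3.4 = 2.2 ppm = 2.2 mg/L as Cl₂.
Cl₂ equivalent needed: 2.2 mg/L × 48,700 L = 107,100 mg = 107.1 g.
Product at 56.9% available chlorine: 107.1 / 0.569 = 188.3 g.

188 g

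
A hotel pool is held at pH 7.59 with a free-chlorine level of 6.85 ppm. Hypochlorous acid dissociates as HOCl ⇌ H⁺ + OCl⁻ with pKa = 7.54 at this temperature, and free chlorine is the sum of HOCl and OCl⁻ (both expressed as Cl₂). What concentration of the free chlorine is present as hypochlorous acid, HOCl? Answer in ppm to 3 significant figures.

[OCl⁻]/[HOCl] = 10^(pH − pKa) = 10^(7.59 − 7.54) = 10^0.05 = 1.122.
Fraction as HOCl = 1 / (1 + 1.122) = 0.4712.
HOCl = 0.4712 × 6.85 ppm = 3.228 ppm.

3.23 ppm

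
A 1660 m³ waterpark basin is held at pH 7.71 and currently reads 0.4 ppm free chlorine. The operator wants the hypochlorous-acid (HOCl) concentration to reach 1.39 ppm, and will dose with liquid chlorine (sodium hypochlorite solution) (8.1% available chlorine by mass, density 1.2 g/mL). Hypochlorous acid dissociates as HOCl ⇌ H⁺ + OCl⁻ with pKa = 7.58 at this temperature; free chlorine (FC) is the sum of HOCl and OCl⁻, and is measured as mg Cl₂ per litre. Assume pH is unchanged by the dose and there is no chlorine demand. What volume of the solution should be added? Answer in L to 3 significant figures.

48.9 L

Volume: 1660 m³ = 1,660,000 L.
[OCl⁻]/[HOCl] = 10^(pH − pKa) = 10^(7.71 − 7.58) = 1.349; fraction as HOCl = 1/(1 + 1.349) = 0.4257.
Free chlorine required for 1.39 ppm HOCl: 1.39 / 0.4257 = 3.265 ppm.
FC to add: 3.265 − 0.4 = 2.865 mg/L as Cl₂.
Cl₂ equivalent: 2.865 mg/L × 1,660,000 L = 4756 g.
Product at 8.1% available Cl: 4756 / 0.081 = 58,720 g.
Volume: 58,720 g ÷ 1.2 g/mL = 48,930 mL.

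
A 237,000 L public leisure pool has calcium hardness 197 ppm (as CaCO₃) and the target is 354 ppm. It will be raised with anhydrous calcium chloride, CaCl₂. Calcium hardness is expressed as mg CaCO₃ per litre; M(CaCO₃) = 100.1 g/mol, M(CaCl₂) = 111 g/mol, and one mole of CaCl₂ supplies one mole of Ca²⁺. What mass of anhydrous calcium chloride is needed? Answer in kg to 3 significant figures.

Hardness to add: (354 − 197) = 157 mg/L as CaCO₃ × 237,000 L = 37,210 g as CaCO₃.
Moles of Ca²⁺ (1 mol Ca²⁺ ≡ 1 mol CaCO₃): 37,210 / 100.1 g/mol = 371.7 mol.
Mass of CaCl₂: 371.7 × 111 = 41,260 g.

41.3 kg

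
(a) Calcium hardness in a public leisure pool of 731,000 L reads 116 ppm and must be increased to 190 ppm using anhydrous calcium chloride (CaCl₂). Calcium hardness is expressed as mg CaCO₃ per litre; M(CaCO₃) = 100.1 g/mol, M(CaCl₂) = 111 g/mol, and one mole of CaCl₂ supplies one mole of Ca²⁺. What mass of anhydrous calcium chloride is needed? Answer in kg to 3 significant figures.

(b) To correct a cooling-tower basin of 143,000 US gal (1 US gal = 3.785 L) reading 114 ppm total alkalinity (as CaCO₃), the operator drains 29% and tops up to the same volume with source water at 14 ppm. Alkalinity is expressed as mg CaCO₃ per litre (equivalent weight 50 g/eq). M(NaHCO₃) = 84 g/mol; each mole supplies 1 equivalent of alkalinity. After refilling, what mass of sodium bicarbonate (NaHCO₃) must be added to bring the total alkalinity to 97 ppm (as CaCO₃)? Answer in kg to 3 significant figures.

(a) 60.0 kg; (b) 10.9 kg

(a) Hardness to add: (190 − 116) = 74 mg/L as CaCO₃ × 731,000 L = 54,090 g as CaCO₃.
(a) Moles of Ca²⁺ (1 mol Ca²⁺ ≡ 1 mol CaCO₃): 54,090 / 100.1 g/mol = 540.4 mol.
(a) Mass of CaCl₂: 540.4 × 111 = 59,980 g.

(b) Volume: 143,000 US gal × 3.785 L/gal = 541,255 L.
(b) After draining 29% and refilling: 114 × 0.71 + 14 × 0.29 = 85 ppm.
(b) Deficit to target: 97 − 85 = 12 mg/L.
(b) As CaCO₃: 12 mg/L × 541,255 L = 6495 g; ÷ 50 g/eq ÷ 1 = 129.9 mol NaHCO₃.
(b) Mass: 129.9 × 84 = 10,910 g.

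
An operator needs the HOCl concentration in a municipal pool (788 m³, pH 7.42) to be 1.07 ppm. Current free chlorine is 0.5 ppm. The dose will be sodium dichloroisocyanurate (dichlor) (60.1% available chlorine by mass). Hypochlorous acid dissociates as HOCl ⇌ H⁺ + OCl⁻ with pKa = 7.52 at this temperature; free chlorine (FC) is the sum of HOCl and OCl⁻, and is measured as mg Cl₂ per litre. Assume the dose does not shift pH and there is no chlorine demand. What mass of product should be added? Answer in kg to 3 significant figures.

1.86 kg

Volume: 788 m³ = 788,000 L.
[OCl⁻]/[HOCl] = 10^(pH − pKa) = 10^(7.42 − 7.52) = 0.7943; fraction as HOCl = 1/(1 + 0.7943) = 0.5573.
Free chlorine required for 1.07 ppm HOCl: 1.07 / 0.5573 = 1.92 ppm.
FC to add: 1.92 − 0.5 = 1.42 mg/L as Cl₂.
Cl₂ equivalent: 1.42 mg/L × 788,000 L = 1119 g.
Product at 60.1% available Cl: 1119 / 0.601 = 1862 g.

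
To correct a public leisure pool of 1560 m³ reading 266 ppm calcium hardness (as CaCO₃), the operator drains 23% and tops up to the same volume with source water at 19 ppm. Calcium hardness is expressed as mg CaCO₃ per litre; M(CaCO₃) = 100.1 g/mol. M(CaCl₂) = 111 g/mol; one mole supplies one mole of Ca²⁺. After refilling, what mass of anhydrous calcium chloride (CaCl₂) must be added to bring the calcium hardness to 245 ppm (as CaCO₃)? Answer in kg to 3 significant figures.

61.9 kg

Volume: 1560 m³ = 1,560,000 L.
After draining 23% and refilling: 266 × 0.77 + 19 × 0.23 = 209.19 ppm.
Deficit to target: 245 − 209.19 = 35.81 mg/L.
As CaCO₃: 35.81 mg/L × 1,560,000 L = 55,860 g; ÷ 100.1 = 558.1 mol Ca²⁺.
Mass: 558.1 × 111 = 61,950 g.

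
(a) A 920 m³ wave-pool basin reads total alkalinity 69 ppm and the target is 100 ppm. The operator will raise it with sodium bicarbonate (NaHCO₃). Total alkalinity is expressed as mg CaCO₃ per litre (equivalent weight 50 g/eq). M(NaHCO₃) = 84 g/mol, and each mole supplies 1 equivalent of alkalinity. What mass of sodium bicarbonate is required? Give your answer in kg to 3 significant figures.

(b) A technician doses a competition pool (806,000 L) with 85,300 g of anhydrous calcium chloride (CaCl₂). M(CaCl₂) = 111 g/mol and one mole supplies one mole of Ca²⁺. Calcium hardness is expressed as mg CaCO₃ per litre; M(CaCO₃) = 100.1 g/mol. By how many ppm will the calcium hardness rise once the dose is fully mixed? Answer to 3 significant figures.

(a) Volume: 920 m³ = 920,000 L.
(a) Alkalinity to add: (100 − 69) = 31 mg/L as CaCO₃ × 920,000 L = 28,520 g as CaCO₃.
(a) Equivalents: 28,520 g ÷ 50 g/eq = 570.4 eq.
(a) NaHCO₃ supplies 1 eq per mole → 570.4 mol.
(a) Mass: 570.4 mol × 84 g/mol = 47,910 g.

(b) Moles of Ca²⁺: 85,300 g ÷ 111 g/mol = 768.5 mol.
(b) As CaCO₃: 768.5 mol × 100.1 g/mol = 76,920 g.
(b) Rise: 76,920 g / 806,000 L × 1000 = 95.44 mg/L.

(a) 47.9 kg; (b) 95.4 ppm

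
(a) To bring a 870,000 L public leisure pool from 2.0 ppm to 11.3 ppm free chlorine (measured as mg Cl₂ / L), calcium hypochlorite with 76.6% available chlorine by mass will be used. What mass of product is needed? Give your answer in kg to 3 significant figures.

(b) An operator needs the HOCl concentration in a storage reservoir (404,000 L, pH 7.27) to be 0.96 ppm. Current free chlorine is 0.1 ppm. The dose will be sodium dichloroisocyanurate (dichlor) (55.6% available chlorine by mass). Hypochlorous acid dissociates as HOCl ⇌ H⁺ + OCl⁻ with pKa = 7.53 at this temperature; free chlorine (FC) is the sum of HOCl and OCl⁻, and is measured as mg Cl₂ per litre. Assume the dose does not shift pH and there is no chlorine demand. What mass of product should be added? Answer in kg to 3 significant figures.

(a) 10.6 kg; (b) 1.01 kg

(a) Chlorine deficit: 11.3 − 2.0 = 9.3 ppm = 9.3 mg/L as Cl₂.
(a) Cl₂ equivalent needed: 9.3 mg/L × 870,000 L = 8,091,000 mg = 8091 g.
(a) Product at 76.6% available chlorine: 8091 / 0.766 = 10,560 g.

(b) [OCl⁻]/[HOCl] = 10^(pH − pKa) = 10^(7.27 − 7.53) = 0.5495; fraction as HOCl = 1/(1 + 0.5495) = 0.6454.
(b) Free chlorine required for 0.96 ppm HOCl: 0.96 / 0.6454 = 1.488 ppm.
(b) FC to add: 1.488 − 0.1 = 1.388 mg/L as Cl₂.
(b) Cl₂ equivalent: 1.388 mg/L × 404,000 L = 560.6 g.
(b) Product at 55.6% available Cl: 560.6 / 0.556 = 1008 g.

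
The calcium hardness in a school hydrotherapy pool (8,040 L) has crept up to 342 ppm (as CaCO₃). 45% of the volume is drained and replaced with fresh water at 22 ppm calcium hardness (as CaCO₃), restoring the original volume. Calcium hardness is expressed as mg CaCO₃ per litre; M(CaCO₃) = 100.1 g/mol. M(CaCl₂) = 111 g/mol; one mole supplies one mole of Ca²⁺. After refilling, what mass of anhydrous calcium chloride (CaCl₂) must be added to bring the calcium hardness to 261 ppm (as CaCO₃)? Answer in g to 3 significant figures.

562 g

After draining 45% and refilling: 342 × 0.55 + 22 × 0.45 = 198 ppm.
Deficit to target: 261 − 198 = 63 mg/L.
As CaCO₃: 63 mg/L × 8,040 L = 506.5 g; ÷ 100.1 = 5.06 mol Ca²⁺.
Mass: 5.06 × 111 = 561.7 g.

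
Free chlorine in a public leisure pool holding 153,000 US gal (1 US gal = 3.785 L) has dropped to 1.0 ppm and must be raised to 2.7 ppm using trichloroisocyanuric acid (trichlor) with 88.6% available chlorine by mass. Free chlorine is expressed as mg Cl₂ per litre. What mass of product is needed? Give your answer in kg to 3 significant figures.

1.11 kg

Volume: 153,000 US gal × 3.785 L/gal = 579,105 L.
Chlorine deficit: 2.7 − 1.0 = 1.7 ppm = 1.7 mg/L as Cl₂.
Cl₂ equivalent needed: 1.7 mg/L × 579,105 L = 984,500 mg = 984.5 g.
Product at 88.6% available chlorine: 984.5 / 0.886 = 1111 g.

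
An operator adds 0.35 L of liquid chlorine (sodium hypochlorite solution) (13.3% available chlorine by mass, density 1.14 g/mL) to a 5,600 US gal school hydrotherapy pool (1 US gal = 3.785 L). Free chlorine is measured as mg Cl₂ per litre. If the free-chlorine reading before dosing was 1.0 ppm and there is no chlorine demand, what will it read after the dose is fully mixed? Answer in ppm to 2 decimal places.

3.50 ppm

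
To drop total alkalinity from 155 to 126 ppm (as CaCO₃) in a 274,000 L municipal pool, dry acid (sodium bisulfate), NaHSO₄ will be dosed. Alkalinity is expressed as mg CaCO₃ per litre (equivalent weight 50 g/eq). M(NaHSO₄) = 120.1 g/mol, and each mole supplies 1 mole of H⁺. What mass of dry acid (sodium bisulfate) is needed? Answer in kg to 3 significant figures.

19.1 kg

Alkalinity to neutralize: (155 − 126) = 29 mg/L as CaCO₃ × 274,000 L = 7946 g as CaCO₃.
Equivalents of H⁺ required: 7946 ÷ 50 g/eq = 158.9 eq = 158.9 mol NaHSO₄.
Mass of NaHSO₄: 158.9 × 120.1 = 19,090 g.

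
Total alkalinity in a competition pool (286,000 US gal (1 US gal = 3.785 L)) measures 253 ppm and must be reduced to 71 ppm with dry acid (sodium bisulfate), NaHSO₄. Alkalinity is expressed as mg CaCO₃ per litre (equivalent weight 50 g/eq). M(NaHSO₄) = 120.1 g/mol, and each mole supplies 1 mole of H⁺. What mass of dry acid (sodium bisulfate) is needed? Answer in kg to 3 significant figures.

473 kg

Volume: 286,000 US gal × 3.785 L/gal = 1,082,510 L.
Alkalinity to neutralize: (253 − 71) = 182 mg/L as CaCO₃ × 1,082,510 L = 197,000 g as CaCO₃.
Equivalents of H⁺ required: 197,000 ÷ 50 g/eq = 3940 eq = 3940 mol NaHSO₄.
Mass of NaHSO₄: 3940 × 120.1 = 473,200 g.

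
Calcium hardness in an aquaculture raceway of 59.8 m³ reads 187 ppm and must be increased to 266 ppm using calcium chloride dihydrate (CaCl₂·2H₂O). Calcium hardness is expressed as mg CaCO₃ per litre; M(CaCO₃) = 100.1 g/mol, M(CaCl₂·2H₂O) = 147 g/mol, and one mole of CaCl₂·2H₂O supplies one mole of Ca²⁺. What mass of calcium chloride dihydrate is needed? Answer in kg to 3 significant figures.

6.94 kg

Volume: 59.8 m³ = 59,800 L.
Hardness to add: (266 − 187) = 79 mg/L as CaCO₃ × 59,800 L = 4724 g as CaCO₃.
Moles of Ca²⁺ (1 mol Ca²⁺ ≡ 1 mol CaCO₃): 4724 / 100.1 g/mol = 47.19 mol.
Mass of CaCl₂·2H₂O: 47.19 × 147 = 6938 g.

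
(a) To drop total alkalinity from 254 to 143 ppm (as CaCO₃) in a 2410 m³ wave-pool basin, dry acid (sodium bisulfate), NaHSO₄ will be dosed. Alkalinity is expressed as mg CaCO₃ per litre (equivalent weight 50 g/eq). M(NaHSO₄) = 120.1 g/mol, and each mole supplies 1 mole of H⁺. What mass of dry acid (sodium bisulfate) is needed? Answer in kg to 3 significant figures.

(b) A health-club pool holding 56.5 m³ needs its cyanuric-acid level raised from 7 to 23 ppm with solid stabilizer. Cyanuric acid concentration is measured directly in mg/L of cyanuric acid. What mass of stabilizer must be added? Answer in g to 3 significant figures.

(a) Volume: 2410 m³ = 2,410,000 L.
(a) Alkalinity to neutralize: (254 − 143) = 111 mg/L as CaCO₃ × 2,410,000 L = 267,500 g as CaCO₃.
(a) Equivalents of H⁺ required: 267,500 ÷ 50 g/eq = 5350 eq = 5350 mol NaHSO₄.
(a) Mass of NaHSO₄: 5350 × 120.1 = 642,600 g.

(b) Volume: 56.5 m³ = 56,500 L.
(b) CYA to add: (23 − 7) = 16 mg/L × 56,500 L = 904 g cyanuric acid.

(a) 643 kg; (b) 904 g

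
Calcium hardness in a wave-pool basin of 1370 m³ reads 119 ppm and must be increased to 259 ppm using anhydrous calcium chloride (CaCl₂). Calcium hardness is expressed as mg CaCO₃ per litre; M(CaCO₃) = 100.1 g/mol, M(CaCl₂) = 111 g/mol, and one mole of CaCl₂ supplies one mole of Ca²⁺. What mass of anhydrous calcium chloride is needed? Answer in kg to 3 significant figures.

213 kg

Volume: 1370 m³ = 1,370,000 L.
Hardness to add: (259 − 119) = 140 mg/L as CaCO₃ × 1,370,000 L = 191,800 g as CaCO₃.
Moles of Ca²⁺ (1 mol Ca²⁺ ≡ 1 mol CaCO₃): 191,800 / 100.1 g/mol = 1916 mol.
Mass of CaCl₂: 1916 × 111 = 212,700 g.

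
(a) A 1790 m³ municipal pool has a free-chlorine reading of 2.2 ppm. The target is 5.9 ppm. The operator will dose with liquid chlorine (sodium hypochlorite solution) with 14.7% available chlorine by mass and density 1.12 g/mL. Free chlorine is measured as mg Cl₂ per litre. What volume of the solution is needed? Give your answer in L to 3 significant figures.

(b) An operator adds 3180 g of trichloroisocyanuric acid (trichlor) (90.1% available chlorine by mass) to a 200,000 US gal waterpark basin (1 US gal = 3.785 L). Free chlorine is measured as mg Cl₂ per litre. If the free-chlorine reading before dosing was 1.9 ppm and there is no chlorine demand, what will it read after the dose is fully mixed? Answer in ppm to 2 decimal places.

(a) Volume: 1790 m³ = 1,790,000 L.
(a) Chlorine deficit: 5.9 − 2.2 = 3.7 ppm = 3.7 mg/L as Cl₂.
(a) Cl₂ equivalent needed: 3.7 mg/L × 1,790,000 L = 6,623,000 mg = 6623 g.
(a) Product at 14.7% available chlorine: 6623 / 0.147 = 45,050 g.
(a) Volume at density 1.12 g/mL: 45,050 g ÷ 1.12 g/mL = 40,230 mL.

(b) Volume: 200,000 US gal × 3.785 L/gal = 757,000 L.
(b) Available chlorine delivered: 3180 g × 0.901 = 2865 g as Cl₂.
(b) Concentration rise: 2865 g / 757,000 L = 3.785 mg/L = 3.78 ppm.
(b) Final FC: 1.9 + 3.78 = 5.68 ppm.

(a) 40.2 L; (b) 5.68 ppm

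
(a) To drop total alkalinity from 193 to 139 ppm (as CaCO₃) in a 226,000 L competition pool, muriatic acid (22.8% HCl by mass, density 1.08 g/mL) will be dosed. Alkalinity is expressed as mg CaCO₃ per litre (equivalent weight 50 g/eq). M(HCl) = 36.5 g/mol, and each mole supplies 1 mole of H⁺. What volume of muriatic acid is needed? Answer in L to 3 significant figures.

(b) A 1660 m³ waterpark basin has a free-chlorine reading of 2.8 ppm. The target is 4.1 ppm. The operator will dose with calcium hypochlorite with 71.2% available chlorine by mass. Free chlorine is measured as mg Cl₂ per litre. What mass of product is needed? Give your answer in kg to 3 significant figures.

(a) Alkalinity to neutralize: (193 − 139) = 54 mg/L as CaCO₃ × 226,000 L = 12,200 g as CaCO₃.
(a) Equivalents of H⁺ required: 12,200 ÷ 50 g/eq = 244.1 eq = 244.1 mol HCl.
(a) Mass of HCl: 244.1 × 36.5 = 8909 g.
(a) Mass of 22.8% solution: 8909 / 0.228 = 39,070 g.
(a) Volume: 39,070 g ÷ 1.08 g/mL = 36,180 mL.

(b) Volume: 1660 m³ = 1,660,000 L.
(b) Chlorine deficit: 4.1 − 2.8 = 1.3 ppm = 1.3 mg/L as Cl₂.
(b) Cl₂ equivalent needed: 1.3 mg/L × 1,660,000 L = 2,158,000 mg = 2158 g.
(b) Product at 71.2% available chlorine: 2158 / 0.712 = 3031 g.

(a) 36.2 L; (b) 3.03 kg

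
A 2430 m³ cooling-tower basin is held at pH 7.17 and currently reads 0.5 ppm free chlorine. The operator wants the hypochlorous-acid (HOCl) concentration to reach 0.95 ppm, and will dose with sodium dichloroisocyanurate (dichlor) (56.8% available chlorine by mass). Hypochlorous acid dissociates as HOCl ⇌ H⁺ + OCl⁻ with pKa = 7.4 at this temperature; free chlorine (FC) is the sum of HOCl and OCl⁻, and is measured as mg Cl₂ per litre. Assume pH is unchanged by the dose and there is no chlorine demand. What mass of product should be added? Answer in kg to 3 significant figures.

Volume: 2430 m³ = 2,430,000 L.
[OCl⁻]/[HOCl] = 10^(pH − pKa) = 10^(7.17 − 7.4) = 0.5888; fraction as HOCl = 1/(1 + 0.5888) = 0.6294.
Free chlorine required for 0.95 ppm HOCl: 0.95 / 0.6294 = 1.509 ppm.
FC to add: 1.509 − 0.5 = 1.009 mg/L as Cl₂.
Cl₂ equivalent: 1.009 mg/L × 2,430,000 L = 2453 g.
Product at 56.8% available Cl: 2453 / 0.568 = 4318 g.

4.32 kg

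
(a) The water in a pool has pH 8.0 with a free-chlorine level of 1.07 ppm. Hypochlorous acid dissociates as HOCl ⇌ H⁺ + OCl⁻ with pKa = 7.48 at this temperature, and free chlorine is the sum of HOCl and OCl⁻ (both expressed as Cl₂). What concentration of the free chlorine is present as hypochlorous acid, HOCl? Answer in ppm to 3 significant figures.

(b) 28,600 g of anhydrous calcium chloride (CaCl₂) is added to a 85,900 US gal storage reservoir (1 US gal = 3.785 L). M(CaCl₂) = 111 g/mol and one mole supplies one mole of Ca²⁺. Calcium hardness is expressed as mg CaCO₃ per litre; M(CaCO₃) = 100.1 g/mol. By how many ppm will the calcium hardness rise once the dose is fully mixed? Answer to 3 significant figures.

(a) [OCl⁻]/[HOCl] = 10^(pH − pKa) = 10^(8.0 − 7.48) = 10^0.52 = 3.311.
(a) Fraction as HOCl = 1 / (1 + 3.311) = 0.2319.
(a) HOCl = 0.2319 × 1.07 ppm = 0.2482 ppm.

(b) Volume: 85,900 US gal × 3.785 L/gal = 325,132 L.
(b) Moles of Ca²⁺: 28,600 g ÷ 111 g/mol = 257.7 mol.
(b) As CaCO₃: 257.7 mol × 100.1 g/mol = 25,790 g.
(b) Rise: 25,790 g / 325,132 L × 1000 = 79.33 mg/L.

(a) 0.248 ppm; (b) 79.3 ppm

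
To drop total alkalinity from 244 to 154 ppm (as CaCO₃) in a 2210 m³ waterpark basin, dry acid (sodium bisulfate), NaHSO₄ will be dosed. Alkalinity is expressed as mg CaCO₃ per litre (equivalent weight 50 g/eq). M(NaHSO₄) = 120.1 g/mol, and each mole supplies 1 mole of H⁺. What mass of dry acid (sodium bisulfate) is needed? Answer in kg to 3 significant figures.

478 kg

Volume: 2210 m³ = 2,210,000 L.
Alkalinity to neutralize: (244 − 154) = 90 mg/L as CaCO₃ × 2,210,000 L = 198,900 g as CaCO₃.
Equivalents of H⁺ required: 198,900 ÷ 50 g/eq = 3978 eq = 3978 mol NaHSO₄.
Mass of NaHSO₄: 3978 × 120.1 = 477,800 g.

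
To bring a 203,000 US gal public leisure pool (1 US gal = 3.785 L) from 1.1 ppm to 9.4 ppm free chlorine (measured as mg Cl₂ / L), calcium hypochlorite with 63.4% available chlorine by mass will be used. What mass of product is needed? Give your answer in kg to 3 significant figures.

Volume: 203,000 US gal × 3.785 L/gal = 768,355 L.
Chlorine deficit: 9.4 − 1.1 = 8.3 ppm = 8.3 mg/L as Cl₂.
Cl₂ equivalent needed: 8.3 mg/L × 768,355 L = 6,377,000 mg = 6377 g.
Product at 63.4% available chlorine: 6377 / 0.634 = 10,060 g.

10.1 kg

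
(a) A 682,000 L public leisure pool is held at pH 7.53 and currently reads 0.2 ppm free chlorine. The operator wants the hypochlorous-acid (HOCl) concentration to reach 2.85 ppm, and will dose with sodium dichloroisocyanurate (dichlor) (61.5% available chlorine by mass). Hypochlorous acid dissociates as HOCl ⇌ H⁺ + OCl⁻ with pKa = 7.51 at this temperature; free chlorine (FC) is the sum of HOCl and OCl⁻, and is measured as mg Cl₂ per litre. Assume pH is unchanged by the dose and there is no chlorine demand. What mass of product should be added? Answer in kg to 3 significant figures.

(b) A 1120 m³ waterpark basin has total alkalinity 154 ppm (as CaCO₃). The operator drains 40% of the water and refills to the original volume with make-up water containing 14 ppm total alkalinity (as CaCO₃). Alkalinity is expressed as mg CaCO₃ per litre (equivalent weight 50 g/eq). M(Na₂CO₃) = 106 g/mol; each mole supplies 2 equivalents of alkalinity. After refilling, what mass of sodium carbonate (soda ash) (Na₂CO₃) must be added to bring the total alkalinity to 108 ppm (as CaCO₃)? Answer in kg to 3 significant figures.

(a) [OCl⁻]/[HOCl] = 10^(pH − pKa) = 10^(7.53 − 7.51) = 1.047; fraction as HOCl = 1/(1 + 1.047) = 0.4885.
(a) Free chlorine required for 2.85 ppm HOCl: 2.85 / 0.4885 = 5.834 ppm.
(a) FC to add: 5.834 − 0.2 = 5.634 mg/L as Cl₂.
(a) Cl₂ equivalent: 5.634 mg/L × 682,000 L = 3843 g.
(a) Product at 61.5% available Cl: 3843 / 0.615 = 6248 g.

(b) Volume: 1120 m³ = 1,120,000 L.
(b) After draining 40% and refilling: 154 × 0.60 + 14 × 0.40 = 98 ppm.
(b) Deficit to target: 108 − 98 = 10 mg/L.
(b) As CaCO₃: 10 mg/L × 1,120,000 L = 11,200 g; ÷ 50 g/eq ÷ 2 = 112 mol Na₂CO₃.
(b) Mass: 112 × 106 = 11,870 g.

(a) 6.25 kg; (b) 11.9 kg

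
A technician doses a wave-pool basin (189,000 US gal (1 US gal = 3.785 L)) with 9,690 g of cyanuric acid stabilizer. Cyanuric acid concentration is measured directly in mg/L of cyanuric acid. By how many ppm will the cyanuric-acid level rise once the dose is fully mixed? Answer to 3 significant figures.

Volume: 189,000 US gal × 3.785 L/gal = 715,365 L.
Rise: 9,690 g / 715,365 L × 1000 = 13.55 mg/L.

13.5 ppm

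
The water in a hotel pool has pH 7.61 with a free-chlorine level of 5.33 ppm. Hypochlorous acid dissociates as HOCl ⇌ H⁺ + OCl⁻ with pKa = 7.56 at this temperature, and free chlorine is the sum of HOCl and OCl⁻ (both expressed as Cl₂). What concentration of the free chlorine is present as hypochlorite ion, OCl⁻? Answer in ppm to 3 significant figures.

[OCl⁻]/[HOCl] = 10^(pH − pKa) = 10^(7.61 − 7.56) = 10^0.05 = 1.122.
Fraction as HOCl = 1 / (1 + 1.122) = 0.4712.
OCl⁻ = (1 − 0.4712) × 5.33 ppm = 2.818 ppm.

2.82 ppm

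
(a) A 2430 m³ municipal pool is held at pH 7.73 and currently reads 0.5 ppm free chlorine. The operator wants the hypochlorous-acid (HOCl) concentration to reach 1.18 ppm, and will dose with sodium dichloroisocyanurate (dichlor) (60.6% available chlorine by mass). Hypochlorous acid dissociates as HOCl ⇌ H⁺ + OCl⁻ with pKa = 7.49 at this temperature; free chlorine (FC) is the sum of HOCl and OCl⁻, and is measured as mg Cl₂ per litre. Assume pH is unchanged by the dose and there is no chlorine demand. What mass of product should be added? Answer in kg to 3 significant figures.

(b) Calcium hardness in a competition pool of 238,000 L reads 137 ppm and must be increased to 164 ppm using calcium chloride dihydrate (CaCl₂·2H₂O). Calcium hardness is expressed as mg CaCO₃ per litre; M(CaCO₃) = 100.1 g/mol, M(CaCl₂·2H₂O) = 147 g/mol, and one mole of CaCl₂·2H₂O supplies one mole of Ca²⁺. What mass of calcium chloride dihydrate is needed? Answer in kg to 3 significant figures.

(a) Volume: 2430 m³ = 2,430,000 L.
(a) [OCl⁻]/[HOCl] = 10^(pH − pKa) = 10^(7.73 − 7.49) = 1.738; fraction as HOCl = 1/(1 + 1.738) = 0.3653.
(a) Free chlorine required for 1.18 ppm HOCl: 1.18 / 0.3653 = 3.231 ppm.
(a) FC to add: 3.231 − 0.5 = 2.731 mg/L as Cl₂.
(a) Cl₂ equivalent: 2.731 mg/L × 2,430,000 L = 6635 g.
(a) Product at 60.6% available Cl: 6635 / 0.606 = 10,950 g.

(b) Hardness to add: (164 − 137) = 27 mg/L as CaCO₃ × 238,000 L = 6426 g as CaCO₃.
(b) Moles of Ca²⁺ (1 mol Ca²⁺ ≡ 1 mol CaCO₃): 6426 / 100.1 g/mol = 64.2 mol.
(b) Mass of CaCl₂·2H₂O: 64.2 × 147 = 9437 g.

(a) 10.9 kg; (b) 9.44 kg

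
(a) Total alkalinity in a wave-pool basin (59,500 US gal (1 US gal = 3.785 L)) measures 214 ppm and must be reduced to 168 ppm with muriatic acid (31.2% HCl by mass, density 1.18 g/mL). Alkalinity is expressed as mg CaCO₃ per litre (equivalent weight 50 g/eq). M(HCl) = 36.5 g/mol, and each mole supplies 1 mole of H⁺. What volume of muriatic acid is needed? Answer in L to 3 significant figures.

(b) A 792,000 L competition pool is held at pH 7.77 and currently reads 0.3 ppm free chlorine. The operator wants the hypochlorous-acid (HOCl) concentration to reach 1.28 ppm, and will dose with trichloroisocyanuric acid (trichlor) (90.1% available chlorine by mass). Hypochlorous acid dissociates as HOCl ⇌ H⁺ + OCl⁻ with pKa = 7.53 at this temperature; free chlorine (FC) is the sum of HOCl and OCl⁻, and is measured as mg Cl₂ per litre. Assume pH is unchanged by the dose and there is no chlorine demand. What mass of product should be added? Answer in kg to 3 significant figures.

(a) Volume: 59,500 US gal × 3.785 L/gal = 225,208 L.
(a) Alkalinity to neutralize: (214 − 168) = 46 mg/L as CaCO₃ × 225,208 L = 10,360 g as CaCO₃.
(a) Equivalents of H⁺ required: 10,360 ÷ 50 g/eq = 207.2 eq = 207.2 mol HCl.
(a) Mass of HCl: 207.2 × 36.5 = 7562 g.
(a) Mass of 31.2% solution: 7562 / 0.312 = 24,240 g.
(a) Volume: 24,240 g ÷ 1.18 g/mL = 20,540 mL.

(b) [OCl⁻]/[HOCl] = 10^(pH − pKa) = 10^(7.77 − 7.53) = 1.738; fraction as HOCl = 1/(1 + 1.738) = 0.3653.
(b) Free chlorine required for 1.28 ppm HOCl: 1.28 / 0.3653 = 3.504 ppm.
(b) FC to add: 3.504 − 0.3 = 3.204 mg/L as Cl₂.
(b) Cl₂ equivalent: 3.204 mg/L × 792,000 L = 2538 g.
(b) Product at 90.1% available Cl: 2538 / 0.901 = 2817 g.

(a) 20.5 L; (b) 2.82 kg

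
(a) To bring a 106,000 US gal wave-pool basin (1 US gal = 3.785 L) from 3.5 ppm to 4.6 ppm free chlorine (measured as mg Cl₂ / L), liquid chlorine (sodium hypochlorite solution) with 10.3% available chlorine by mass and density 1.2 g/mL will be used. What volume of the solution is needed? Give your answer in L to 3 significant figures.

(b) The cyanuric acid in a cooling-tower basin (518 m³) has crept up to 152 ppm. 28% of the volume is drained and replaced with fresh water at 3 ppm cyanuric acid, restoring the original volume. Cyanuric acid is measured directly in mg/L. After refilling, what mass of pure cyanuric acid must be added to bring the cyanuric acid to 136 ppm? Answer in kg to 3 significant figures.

(a) Volume: 106,000 US gal × 3.785 L/gal = 401,210 L.
(a) Chlorine deficit: 4.6 − 3.5 = 1.1 ppm = 1.1 mg/L as Cl₂.
(a) Cl₂ equivalent needed: 1.1 mg/L × 401,210 L = 441,300 mg = 441.3 g.
(a) Product at 10.3% available chlorine: 441.3 / 0.103 = 4285 g.
(a) Volume at density 1.2 g/mL: 4285 g ÷ 1.2 g/mL = 3571 mL.

(b) Volume: 518 m³ = 518,000 L.
(b) After draining 28% and refilling: 152 × 0.72 + 3 × 0.28 = 110.28 ppm.
(b) Deficit to target: 136 − 110.28 = 25.72 mg/L.
(b) Mass: 25.72 mg/L × 518,000 L = 13,320 g cyanuric acid.

(a) 3.57 L; (b) 13.3 kg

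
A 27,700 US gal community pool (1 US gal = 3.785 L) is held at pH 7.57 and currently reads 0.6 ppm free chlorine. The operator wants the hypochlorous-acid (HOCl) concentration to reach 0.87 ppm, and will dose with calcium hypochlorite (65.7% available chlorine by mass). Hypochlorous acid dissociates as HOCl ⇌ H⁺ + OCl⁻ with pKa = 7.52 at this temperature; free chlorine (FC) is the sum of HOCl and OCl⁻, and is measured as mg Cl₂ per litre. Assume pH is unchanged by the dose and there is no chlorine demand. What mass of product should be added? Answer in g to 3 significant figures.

199 g

Volume: 27,700 US gal × 3.785 L/gal = 104,844 L.
[OCl⁻]/[HOCl] = 10^(pH − pKa) = 10^(7.57 − 7.52) = 1.122; fraction as HOCl = 1/(1 + 1.122) = 0.4712.
Free chlorine required for 0.87 ppm HOCl: 0.87 / 0.4712 = 1.846 ppm.
FC to add: 1.846 − 0.6 = 1.246 mg/L as Cl₂.
Cl₂ equivalent: 1.246 mg/L × 104,844 L = 130.7 g.
Product at 65.7% available Cl: 130.7 / 0.657 = 198.9 g.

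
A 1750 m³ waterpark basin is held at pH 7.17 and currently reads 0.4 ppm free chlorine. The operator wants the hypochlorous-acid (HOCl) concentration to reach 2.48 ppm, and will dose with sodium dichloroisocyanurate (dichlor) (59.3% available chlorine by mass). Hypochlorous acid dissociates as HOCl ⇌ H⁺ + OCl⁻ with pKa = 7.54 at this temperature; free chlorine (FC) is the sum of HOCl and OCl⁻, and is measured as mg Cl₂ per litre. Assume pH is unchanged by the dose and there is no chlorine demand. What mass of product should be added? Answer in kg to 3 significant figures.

Volume: 1750 m³ = 1,750,000 L.
[OCl⁻]/[HOCl] = 10^(pH − pKa) = 10^(7.17 − 7.54) = 0.4266; fraction as HOCl = 1/(1 + 0.4266) = 0.701.
Free chlorine required for 2.48 ppm HOCl: 2.48 / 0.701 = 3.538 ppm.
FC to add: 3.538 − 0.4 = 3.138 mg/L as Cl₂.
Cl₂ equivalent: 3.138 mg/L × 1,750,000 L = 5491 g.
Product at 59.3% available Cl: 5491 / 0.593 = 9260 g.

9.26 kg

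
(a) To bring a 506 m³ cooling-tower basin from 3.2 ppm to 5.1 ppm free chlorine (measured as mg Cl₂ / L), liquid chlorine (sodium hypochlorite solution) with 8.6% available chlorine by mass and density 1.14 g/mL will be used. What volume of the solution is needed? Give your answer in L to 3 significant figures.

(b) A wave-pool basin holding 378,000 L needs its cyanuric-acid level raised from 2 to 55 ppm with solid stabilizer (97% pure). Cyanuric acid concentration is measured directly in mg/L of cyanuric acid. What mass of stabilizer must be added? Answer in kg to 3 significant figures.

(a) 9.81 L; (b) 20.7 kg

(a) Volume: 506 m³ = 506,000 L.
(a) Chlorine deficit: 5.1 − 3.2 = 1.9 ppm = 1.9 mg/L as Cl₂.
(a) Cl₂ equivalent needed: 1.9 mg/L × 506,000 L = 961,400 mg = 961.4 g.
(a) Product at 8.6% available chlorine: 961.4 / 0.086 = 11,180 g.
(a) Volume at density 1.14 g/mL: 11,180 g ÷ 1.14 g/mL = 9806 mL.

(b) CYA to add: (55 − 2) = 53 mg/L × 378,000 L = 20,030 g cyanuric acid.
(b) At 97% purity: 20,030 / 0.97 = 20,650 g product.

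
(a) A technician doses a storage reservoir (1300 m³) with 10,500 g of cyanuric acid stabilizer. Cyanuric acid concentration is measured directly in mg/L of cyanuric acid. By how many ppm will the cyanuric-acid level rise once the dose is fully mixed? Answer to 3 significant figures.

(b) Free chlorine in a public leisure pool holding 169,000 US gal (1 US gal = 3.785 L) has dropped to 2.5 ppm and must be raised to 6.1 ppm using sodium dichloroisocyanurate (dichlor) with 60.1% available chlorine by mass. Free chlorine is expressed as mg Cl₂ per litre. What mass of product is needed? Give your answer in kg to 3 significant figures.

(a) Volume: 1300 m³ = 1,300,000 L.
(a) Rise: 10,500 g / 1,300,000 L × 1000 = 8.077 mg/L.

(b) Volume: 169,000 US gal × 3.785 L/gal = 639,665 L.
(b) Chlorine deficit: 6.1 − 2.5 = 3.6 ppm = 3.6 mg/L as Cl₂.
(b) Cl₂ equivalent needed: 3.6 mg/L × 639,665 L = 2,303,000 mg = 2303 g.
(b) Product at 60.1% available chlorine: 2303 / 0.601 = 3832 g.

(a) 8.08 ppm; (b) 3.83 kg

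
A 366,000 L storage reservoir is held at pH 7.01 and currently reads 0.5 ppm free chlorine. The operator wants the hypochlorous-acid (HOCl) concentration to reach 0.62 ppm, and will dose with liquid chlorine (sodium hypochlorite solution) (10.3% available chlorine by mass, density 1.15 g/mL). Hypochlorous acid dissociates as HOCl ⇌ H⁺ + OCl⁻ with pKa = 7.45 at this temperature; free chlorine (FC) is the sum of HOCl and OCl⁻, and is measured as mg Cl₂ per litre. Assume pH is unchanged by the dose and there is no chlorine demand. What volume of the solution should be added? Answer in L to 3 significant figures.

[OCl⁻]/[HOCl] = 10^(pH − pKa) = 10^(7.01 − 7.45) = 0.3631; fraction as HOCl = 1/(1 + 0.3631) = 0.7336.
Free chlorine required for 0.62 ppm HOCl: 0.62 / 0.7336 = 0.8451 ppm.
FC to add: 0.8451 − 0.5 = 0.3451 mg/L as Cl₂.
Cl₂ equivalent: 0.3451 mg/L × 366,000 L = 126.3 g.
Product at 10.3% available Cl: 126.3 / 0.103 = 1226 g.
Volume: 1226 g ÷ 1.15 g/mL = 1066 mL.

1.07 L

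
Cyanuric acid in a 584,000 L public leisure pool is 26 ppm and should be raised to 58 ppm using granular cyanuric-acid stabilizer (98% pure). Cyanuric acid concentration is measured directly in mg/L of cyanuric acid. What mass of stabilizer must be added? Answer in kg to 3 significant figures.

19.1 kg

CYA to add: (58 − 26) = 32 mg/L × 584,000 L = 18,690 g cyanuric acid.
At 98% purity: 18,690 / 0.98 = 19,070 g product.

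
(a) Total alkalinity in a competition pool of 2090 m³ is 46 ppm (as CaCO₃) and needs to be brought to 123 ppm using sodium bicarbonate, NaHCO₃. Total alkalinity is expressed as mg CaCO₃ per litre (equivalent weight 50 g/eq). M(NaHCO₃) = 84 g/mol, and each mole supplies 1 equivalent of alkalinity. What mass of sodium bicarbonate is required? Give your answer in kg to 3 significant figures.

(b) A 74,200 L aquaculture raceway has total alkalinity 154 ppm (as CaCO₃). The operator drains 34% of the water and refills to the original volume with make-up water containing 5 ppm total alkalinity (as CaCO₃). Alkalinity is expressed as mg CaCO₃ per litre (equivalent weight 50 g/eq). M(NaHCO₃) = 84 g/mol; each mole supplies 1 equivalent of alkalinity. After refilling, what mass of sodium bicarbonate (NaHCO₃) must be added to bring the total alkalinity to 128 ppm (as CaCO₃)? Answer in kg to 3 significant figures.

(a) Volume: 2090 m³ = 2,090,000 L.
(a) Alkalinity to add: (123 − 46) = 77 mg/L as CaCO₃ × 2,090,000 L = 160,900 g as CaCO₃.
(a) Equivalents: 160,900 g ÷ 50 g/eq = 3219 eq.
(a) NaHCO₃ supplies 1 eq per mole → 3219 mol.
(a) Mass: 3219 mol × 84 g/mol = 270,400 g.

(b) After draining 34% and refilling: 154 × 0.66 + 5 × 0.34 = 103.34 ppm.
(b) Deficit to target: 128 − 103.34 = 24.66 mg/L.
(b) As CaCO₃: 24.66 mg/L × 74,200 L = 1830 g; ÷ 50 g/eq ÷ 1 = 36.6 mol NaHCO₃.
(b) Mass: 36.6 × 84 = 3074 g.

(a) 270 kg; (b) 3.07 kg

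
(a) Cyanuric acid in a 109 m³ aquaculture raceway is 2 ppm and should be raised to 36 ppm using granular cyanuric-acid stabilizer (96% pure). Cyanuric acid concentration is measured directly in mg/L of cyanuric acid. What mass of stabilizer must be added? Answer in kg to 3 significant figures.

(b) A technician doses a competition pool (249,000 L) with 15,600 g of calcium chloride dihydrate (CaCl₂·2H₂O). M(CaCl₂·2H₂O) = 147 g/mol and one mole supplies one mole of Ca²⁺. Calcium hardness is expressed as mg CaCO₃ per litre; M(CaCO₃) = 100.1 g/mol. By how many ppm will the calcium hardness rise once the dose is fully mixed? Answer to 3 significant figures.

(a) Volume: 109 m³ = 109,000 L.
(a) CYA to add: (36 − 2) = 34 mg/L × 109,000 L = 3706 g cyanuric acid.
(a) At 96% purity: 3706 / 0.96 = 3860 g product.

(b) Moles of Ca²⁺: 15,600 g ÷ 147 g/mol = 106.1 mol.
(b) As CaCO₃: 106.1 mol × 100.1 g/mol = 10,620 g.
(b) Rise: 10,620 g / 249,000 L × 1000 = 42.66 mg/L.

(a) 3.86 kg; (b) 42.7 ppm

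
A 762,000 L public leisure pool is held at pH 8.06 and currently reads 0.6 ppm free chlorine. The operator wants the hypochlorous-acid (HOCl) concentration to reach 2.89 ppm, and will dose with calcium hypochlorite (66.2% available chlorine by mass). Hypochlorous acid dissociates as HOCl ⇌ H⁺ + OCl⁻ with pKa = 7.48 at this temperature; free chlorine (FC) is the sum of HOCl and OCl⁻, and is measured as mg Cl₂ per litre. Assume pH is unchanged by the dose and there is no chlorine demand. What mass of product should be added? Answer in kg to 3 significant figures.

15.3 kg

[OCl⁻]/[HOCl] = 10^(pH − pKa) = 10^(8.06 − 7.48) = 3.802; fraction as HOCl = 1/(1 + 3.802) = 0.2083.
Free chlorine required for 2.89 ppm HOCl: 2.89 / 0.2083 = 13.88 ppm.
FC to add: 13.88 − 0.6 = 13.28 mg/L as Cl₂.
Cl₂ equivalent: 13.28 mg/L × 762,000 L = 10,120 g.
Product at 66.2% available Cl: 10,120 / 0.662 = 15,280 g.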